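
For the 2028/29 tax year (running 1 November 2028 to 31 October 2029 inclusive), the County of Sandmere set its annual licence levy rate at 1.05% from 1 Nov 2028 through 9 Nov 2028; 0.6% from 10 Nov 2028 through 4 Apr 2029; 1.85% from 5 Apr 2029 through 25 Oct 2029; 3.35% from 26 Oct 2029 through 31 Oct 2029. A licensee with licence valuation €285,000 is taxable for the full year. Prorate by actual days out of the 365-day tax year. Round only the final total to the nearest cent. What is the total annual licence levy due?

1 Nov – 9 Nov 2028: 9 days at 1.05% → €285,000 × 1.05% × 9/365 = €73.7877
10 Nov 2028 – 4 Apr 2029: 146 days at 0.6% → €285,000 × 0.6% × 146/365 = €684.0000
5 Apr – 25 Oct 2029: 204 days at 1.85% → €285,000 × 1.85% × 204/365 = €2,946.8219
26 Oct – 31 Oct 2029: 6 days at 3.35% → €285,000 × 3.35% × 6/365 = €156.9452
Total = €3,861.5548

€3,861.55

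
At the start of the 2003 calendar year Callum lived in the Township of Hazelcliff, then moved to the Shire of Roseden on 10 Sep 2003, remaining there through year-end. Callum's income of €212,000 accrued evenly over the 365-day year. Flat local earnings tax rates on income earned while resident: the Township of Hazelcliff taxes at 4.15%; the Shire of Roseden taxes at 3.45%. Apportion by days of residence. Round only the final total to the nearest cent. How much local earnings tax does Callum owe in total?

€8,338.57

The Township of Hazelcliff, 1 Jan – 9 Sep 2003: 252 days → €212,000 × 4.15% × 252/365 = €6,074.2356
The Shire of Roseden, 10 Sep – 31 Dec 2003: 113 days → €212,000 × 3.45% × 113/365 = €2,264.3342
Total = €8,338.5699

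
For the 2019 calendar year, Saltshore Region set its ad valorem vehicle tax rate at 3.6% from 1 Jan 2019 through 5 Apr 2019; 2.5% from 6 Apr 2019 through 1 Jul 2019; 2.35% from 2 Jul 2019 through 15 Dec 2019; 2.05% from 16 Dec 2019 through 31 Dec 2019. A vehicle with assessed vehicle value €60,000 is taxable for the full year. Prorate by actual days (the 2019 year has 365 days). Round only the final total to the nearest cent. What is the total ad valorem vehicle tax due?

€1,618.77

1 Jan – 5 Apr 2019: 95 days at 3.6% → €60,000 × 3.6% × 95/365 = €562.1918
6 Apr – 1 Jul 2019: 87 days at 2.5% → €60,000 × 2.5% × 87/365 = €357.5342
2 Jul – 15 Dec 2019: 167 days at 2.35% → €60,000 × 2.35% × 167/365 = €645.1233
16 Dec – 31 Dec 2019: 16 days at 2.05% → €60,000 × 2.05% × 16/365 = €53.9178
Total = €1,618.7671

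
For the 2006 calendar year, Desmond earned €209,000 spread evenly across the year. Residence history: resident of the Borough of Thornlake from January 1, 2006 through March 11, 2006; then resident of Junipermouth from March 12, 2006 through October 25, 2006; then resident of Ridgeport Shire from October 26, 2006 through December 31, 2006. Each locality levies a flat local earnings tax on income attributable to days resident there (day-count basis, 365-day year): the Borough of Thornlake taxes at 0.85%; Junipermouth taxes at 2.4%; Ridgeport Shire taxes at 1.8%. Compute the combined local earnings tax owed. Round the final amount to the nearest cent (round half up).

€4,164.54

The Borough of Thornlake, January 1 – March 11, 2006: 70 days → €209,000 × 0.85% × 70/365 = €340.6986
Junipermouth, March 12 – October 25, 2006: 228 days → €209,000 × 2.4% × 228/365 = €3,133.2822
Ridgeport Shire, October 26 – December 31, 2006: 67 days → €209,000 × 1.8% × 67/365 = €690.5589
Total = €4,164.5397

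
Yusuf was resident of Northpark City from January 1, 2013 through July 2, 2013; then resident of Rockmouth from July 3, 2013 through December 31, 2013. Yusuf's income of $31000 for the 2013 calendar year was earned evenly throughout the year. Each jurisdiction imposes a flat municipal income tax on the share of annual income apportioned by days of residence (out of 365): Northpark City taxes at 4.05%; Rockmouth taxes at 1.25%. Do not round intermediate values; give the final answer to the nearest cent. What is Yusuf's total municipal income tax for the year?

$822.69

Northpark City, January 1 – July 2, 2013: 183 days → $31000 × 4.05% × 183/365 = $629.4699
Rockmouth, July 3 – December 31, 2013: 182 days → $31000 × 1.25% × 182/365 = $193.2192
Total = $822.6890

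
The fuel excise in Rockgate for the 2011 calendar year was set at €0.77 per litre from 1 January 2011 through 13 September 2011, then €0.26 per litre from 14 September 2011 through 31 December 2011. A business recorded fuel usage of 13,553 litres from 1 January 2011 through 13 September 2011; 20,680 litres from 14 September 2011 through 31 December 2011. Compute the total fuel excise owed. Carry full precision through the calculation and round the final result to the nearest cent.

1 January – 13 September 2011: 13,553 litres at €0.77/litre → €10435.81
14 September – 31 December 2011: 20,680 litres at €0.26/litre → €5376.80

€15812.61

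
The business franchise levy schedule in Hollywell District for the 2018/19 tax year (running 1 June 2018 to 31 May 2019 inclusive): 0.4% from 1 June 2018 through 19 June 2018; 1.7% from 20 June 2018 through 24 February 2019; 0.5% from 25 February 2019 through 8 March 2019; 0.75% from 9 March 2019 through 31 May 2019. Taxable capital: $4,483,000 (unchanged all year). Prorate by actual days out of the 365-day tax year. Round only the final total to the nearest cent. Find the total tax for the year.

$61,607.47

1 June – 19 June 2018: 19 days at 0.4% → $4,483,000 × 0.4% × 19/365 = $933.4466
20 June 2018 – 24 February 2019: 250 days at 1.7% → $4,483,000 × 1.7% × 250/365 = $52,199.3151
25 February – 8 March 2019: 12 days at 0.5% → $4,483,000 × 0.5% × 12/365 = $736.9315
9 March – 31 May 2019: 84 days at 0.75% → $4,483,000 × 0.75% × 84/365 = $7,737.7808
Total = $61,607.4740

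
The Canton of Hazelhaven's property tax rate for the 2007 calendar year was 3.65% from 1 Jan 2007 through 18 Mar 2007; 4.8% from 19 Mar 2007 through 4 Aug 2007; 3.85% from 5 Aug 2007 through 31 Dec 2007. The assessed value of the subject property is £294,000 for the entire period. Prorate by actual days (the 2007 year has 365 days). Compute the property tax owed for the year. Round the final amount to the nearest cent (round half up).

1 Jan – 18 Mar 2007: 77 days at 3.65% → £294,000 × 3.65% × 77/365 = £2,263.8000
19 Mar – 4 Aug 2007: 139 days at 4.8% → £294,000 × 4.8% × 139/365 = £5,374.1589
5 Aug – 31 Dec 2007: 149 days at 3.85% → £294,000 × 3.85% × 149/365 = £4,620.6329
Total = £12,258.5918

£12,258.59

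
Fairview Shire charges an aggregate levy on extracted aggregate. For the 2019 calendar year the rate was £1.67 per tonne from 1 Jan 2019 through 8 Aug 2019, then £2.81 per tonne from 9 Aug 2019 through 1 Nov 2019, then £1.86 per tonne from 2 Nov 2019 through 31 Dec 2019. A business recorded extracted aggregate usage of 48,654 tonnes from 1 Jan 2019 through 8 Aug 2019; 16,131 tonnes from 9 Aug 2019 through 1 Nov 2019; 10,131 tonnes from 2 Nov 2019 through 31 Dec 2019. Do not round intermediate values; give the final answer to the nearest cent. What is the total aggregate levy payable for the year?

£145423.95

1 Jan – 8 Aug 2019: 48,654 tonnes at £1.67/tonne → £81252.18
9 Aug – 1 Nov 2019: 16,131 tonnes at £2.81/tonne → £45328.11
2 Nov – 31 Dec 2019: 10,131 tonnes at £1.86/tonne → £18843.66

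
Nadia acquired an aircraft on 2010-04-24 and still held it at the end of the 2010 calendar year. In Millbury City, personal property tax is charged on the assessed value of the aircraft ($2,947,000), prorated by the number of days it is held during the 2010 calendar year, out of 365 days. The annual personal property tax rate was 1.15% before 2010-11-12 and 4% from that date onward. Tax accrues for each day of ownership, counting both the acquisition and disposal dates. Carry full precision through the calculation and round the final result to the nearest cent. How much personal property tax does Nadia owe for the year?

$34,903.78

2010-04-24 to 2010-11-11: 202 days at 1.15% → $2,947,000 × 1.15% × 202/365 = $18,755.8384
2010-11-12 to 2010-12-31: 50 days at 4% → $2,947,000 × 4% × 50/365 = $16,147.9452
Total = $34,903.7836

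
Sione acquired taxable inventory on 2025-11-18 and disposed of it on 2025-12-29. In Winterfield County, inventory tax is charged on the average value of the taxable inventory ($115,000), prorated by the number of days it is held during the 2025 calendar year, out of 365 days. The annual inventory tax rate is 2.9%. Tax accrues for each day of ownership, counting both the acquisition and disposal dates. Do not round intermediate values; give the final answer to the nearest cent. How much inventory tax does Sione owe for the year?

Days held (2025-11-18 to 2025-12-29): 42 out of 365
Tax = $115,000 × 2.9% × 42/365 = $383.7534

$383.75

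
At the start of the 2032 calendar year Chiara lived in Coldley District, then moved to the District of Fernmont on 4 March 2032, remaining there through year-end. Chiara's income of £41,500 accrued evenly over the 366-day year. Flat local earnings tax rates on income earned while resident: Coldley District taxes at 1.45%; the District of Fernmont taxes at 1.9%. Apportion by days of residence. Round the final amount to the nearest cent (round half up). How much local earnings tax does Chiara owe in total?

Coldley District, 1 January – 3 March 2032: 63 days → £41,500 × 1.45% × 63/366 = £103.5799
The District of Fernmont, 4 March – 31 December 2032: 303 days → £41,500 × 1.9% × 303/366 = £652.7746
Total = £756.3545

£756.35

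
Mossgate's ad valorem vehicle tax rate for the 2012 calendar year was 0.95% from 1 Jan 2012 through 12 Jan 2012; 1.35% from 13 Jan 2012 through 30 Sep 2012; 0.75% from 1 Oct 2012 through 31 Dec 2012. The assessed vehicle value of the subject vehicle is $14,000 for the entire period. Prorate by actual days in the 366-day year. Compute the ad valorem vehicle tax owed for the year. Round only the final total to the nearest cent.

1 Jan – 12 Jan 2012: 12 days at 0.95% → $14,000 × 0.95% × 12/366 = $4.3607
13 Jan – 30 Sep 2012: 262 days at 1.35% → $14,000 × 1.35% × 262/366 = $135.2951
1 Oct – 31 Dec 2012: 92 days at 0.75% → $14,000 × 0.75% × 92/366 = $26.3934
Total = $166.0492

$166.05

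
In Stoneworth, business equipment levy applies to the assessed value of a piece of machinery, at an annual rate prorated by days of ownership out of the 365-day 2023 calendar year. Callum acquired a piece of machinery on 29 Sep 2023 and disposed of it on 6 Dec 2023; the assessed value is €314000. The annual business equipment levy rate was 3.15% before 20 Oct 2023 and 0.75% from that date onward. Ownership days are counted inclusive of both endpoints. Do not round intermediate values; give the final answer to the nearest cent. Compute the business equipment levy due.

29 Sep – 19 Oct 2023: 21 days at 3.15% → €314000 × 3.15% × 21/365 = €569.0712
20 Oct – 6 Dec 2023: 48 days at 0.75% → €314000 × 0.75% × 48/365 = €309.6986
Total = €878.7699

€878.77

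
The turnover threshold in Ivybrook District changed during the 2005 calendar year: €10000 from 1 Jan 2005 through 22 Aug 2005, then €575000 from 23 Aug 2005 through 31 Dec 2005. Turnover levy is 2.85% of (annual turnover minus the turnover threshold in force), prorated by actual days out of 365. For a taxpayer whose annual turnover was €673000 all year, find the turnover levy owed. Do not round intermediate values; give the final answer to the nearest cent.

1 Jan – 22 Aug 2005: 234 days, exemption €10000 → (€673000 − €10000) × 2.85% × 234/365 = €12113.8274
23 Aug – 31 Dec 2005: 131 days, exemption €575000 → (€673000 − €575000) × 2.85% × 131/365 = €1002.4192
Total = €13116.2466

€13116.25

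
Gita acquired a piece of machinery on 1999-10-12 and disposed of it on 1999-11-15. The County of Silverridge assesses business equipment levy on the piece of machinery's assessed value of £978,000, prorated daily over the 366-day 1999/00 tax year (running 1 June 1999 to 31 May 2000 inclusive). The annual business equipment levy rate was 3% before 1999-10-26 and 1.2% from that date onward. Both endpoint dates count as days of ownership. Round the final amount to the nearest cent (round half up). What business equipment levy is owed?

£1,795.67

1999-10-12 to 1999-10-25: 14 days at 3% → £978,000 × 3% × 14/366 = £1,122.2951
1999-10-26 to 1999-11-15: 21 days at 1.2% → £978,000 × 1.2% × 21/366 = £673.3770
Total = £1,795.6721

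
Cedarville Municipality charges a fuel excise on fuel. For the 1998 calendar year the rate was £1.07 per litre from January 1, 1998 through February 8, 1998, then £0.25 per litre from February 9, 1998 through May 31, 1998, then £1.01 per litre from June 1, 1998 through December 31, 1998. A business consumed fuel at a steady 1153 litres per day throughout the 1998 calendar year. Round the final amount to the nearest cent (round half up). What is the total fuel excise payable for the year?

January 1 – February 8, 1998: 39 days × 1153 litres/day = 44,967 litres at £1.07/litre → £48,114.69
February 9 – May 31, 1998: 112 days × 1153 litres/day = 129,136 litres at £0.25/litre → £32,284.00
June 1 – December 31, 1998: 214 days × 1153 litres/day = 246,742 litres at £1.01/litre → £249,209.42

£329,608.11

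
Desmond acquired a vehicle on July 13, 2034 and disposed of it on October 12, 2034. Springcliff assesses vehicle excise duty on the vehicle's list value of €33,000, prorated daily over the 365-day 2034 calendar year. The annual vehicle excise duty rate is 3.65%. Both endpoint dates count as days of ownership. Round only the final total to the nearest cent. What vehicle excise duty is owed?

Days held (July 13 – October 12, 2034): 92 out of 365
Tax = €33,000 × 3.65% × 92/365 = €303.6000

€303.60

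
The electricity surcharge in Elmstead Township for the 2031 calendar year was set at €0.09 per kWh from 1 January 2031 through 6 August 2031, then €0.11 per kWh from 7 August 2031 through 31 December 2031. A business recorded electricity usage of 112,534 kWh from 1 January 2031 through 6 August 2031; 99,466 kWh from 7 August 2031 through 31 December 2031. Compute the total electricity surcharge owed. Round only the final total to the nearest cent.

€21069.32

1 January – 6 August 2031: 112,534 kWh at €0.09/kWh → €10128.06
7 August – 31 December 2031: 99,466 kWh at €0.11/kWh → €10941.26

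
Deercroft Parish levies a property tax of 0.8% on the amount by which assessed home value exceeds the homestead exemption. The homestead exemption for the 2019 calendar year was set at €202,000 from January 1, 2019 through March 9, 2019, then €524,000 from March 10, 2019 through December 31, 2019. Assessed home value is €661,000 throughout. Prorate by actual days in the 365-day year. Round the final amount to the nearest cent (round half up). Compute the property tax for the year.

€1,575.91

January 1 – March 9, 2019: 68 days, exemption €202,000 → (€661,000 − €202,000) × 0.8% × 68/365 = €684.0986
March 10 – December 31, 2019: 297 days, exemption €524,000 → (€661,000 − €524,000) × 0.8% × 297/365 = €891.8137
Total = €1,575.9123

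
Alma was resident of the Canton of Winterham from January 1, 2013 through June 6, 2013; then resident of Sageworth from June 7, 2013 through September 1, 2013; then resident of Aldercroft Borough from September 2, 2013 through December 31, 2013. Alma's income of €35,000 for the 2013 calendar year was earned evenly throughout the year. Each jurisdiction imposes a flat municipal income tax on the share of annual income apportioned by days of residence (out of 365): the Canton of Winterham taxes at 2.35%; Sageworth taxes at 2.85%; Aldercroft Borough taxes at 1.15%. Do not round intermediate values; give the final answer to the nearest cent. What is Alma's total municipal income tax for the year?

€724.98

The Canton of Winterham, January 1 – June 6, 2013: 157 days → €35,000 × 2.35% × 157/365 = €353.7877
Sageworth, June 7 – September 1, 2013: 87 days → €35,000 × 2.85% × 87/365 = €237.7603
Aldercroft Borough, September 2 – December 31, 2013: 121 days → €35,000 × 1.15% × 121/365 = €133.4315
Total = €724.9795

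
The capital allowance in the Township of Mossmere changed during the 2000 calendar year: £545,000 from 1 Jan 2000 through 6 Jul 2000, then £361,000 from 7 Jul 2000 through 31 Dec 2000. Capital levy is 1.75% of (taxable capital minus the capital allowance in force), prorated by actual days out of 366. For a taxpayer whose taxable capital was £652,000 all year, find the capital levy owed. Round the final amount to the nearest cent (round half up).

£3,438.51

1 Jan – 6 Jul 2000: 188 days, exemption £545,000 → (£652,000 − £545,000) × 1.75% × 188/366 = £961.8306
7 Jul – 31 Dec 2000: 178 days, exemption £361,000 → (£652,000 − £361,000) × 1.75% × 178/366 = £2,476.6803
Total = £3,438.5109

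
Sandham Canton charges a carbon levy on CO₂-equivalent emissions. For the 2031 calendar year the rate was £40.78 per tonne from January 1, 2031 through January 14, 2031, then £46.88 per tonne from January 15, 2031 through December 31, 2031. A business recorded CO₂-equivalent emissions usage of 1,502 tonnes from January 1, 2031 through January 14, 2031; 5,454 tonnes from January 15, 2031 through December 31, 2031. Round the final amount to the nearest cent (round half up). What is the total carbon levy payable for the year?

£316,935.08

January 1 – January 14, 2031: 1,502 tonnes at £40.78/tonne → £61,251.56
January 15 – December 31, 2031: 5,454 tonnes at £46.88/tonne → £255,683.52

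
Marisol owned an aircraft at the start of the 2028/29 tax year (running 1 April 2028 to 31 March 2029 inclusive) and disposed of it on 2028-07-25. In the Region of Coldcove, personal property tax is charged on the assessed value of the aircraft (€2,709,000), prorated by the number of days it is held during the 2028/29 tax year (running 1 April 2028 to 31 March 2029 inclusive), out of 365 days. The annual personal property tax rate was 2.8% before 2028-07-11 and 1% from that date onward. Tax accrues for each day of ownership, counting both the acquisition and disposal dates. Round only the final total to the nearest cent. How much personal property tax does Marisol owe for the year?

2028-04-01 to 2028-07-10: 101 days at 2.8% → €2,709,000 × 2.8% × 101/365 = €20,989.1836
2028-07-11 to 2028-07-25: 15 days at 1% → €2,709,000 × 1% × 15/365 = €1,113.2877
Total = €22,102.4712

€22,102.47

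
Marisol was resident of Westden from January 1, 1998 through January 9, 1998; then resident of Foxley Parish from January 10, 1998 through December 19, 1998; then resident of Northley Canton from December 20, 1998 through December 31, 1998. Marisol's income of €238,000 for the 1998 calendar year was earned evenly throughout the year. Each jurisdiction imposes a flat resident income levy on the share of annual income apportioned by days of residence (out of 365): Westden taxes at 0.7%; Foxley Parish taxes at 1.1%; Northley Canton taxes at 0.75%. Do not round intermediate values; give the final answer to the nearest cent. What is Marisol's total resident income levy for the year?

€2,567.14

Westden, January 1 – January 9, 1998: 9 days → €238,000 × 0.7% × 9/365 = €41.0795
Foxley Parish, January 10 – December 19, 1998: 344 days → €238,000 × 1.1% × 344/365 = €2,467.3753
Northley Canton, December 20 – December 31, 1998: 12 days → €238,000 × 0.75% × 12/365 = €58.6849
Total = €2,567.1397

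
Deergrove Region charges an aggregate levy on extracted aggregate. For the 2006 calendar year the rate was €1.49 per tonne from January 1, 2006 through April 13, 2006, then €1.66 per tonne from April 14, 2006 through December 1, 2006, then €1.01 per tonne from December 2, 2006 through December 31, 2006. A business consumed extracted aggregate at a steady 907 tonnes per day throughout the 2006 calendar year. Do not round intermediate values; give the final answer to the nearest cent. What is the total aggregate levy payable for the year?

€515,983.23

January 1 – April 13, 2006: 103 days × 907 tonnes/day = 93,421 tonnes at €1.49/tonne → €139,197.29
April 14 – December 1, 2006: 232 days × 907 tonnes/day = 210,424 tonnes at €1.66/tonne → €349,303.84
December 2 – December 31, 2006: 30 days × 907 tonnes/day = 27,210 tonnes at €1.01/tonne → €27,482.10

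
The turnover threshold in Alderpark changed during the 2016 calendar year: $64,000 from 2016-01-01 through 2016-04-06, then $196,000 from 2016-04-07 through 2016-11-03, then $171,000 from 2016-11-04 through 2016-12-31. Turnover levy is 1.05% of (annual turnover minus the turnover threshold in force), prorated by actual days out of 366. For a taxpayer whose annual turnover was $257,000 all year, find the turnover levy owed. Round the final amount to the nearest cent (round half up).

2016-01-01 to 2016-04-06: 97 days, exemption $64,000 → ($257,000 − $64,000) × 1.05% × 97/366 = $537.0779
2016-04-07 to 2016-11-03: 211 days, exemption $196,000 → ($257,000 − $196,000) × 1.05% × 211/366 = $369.2500
2016-11-04 to 2016-12-31: 58 days, exemption $171,000 → ($257,000 − $171,000) × 1.05% × 58/366 = $143.0984
Total = $1,049.4262

$1,049.43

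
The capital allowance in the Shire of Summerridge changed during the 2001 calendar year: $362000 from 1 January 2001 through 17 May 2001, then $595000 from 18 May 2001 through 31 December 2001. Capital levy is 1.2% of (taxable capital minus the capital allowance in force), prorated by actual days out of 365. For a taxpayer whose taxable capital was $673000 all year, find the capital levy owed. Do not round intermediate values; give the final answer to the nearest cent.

$1985.46

1 January – 17 May 2001: 137 days, exemption $362000 → ($673000 − $362000) × 1.2% × 137/365 = $1400.7781
18 May – 31 December 2001: 228 days, exemption $595000 → ($673000 − $595000) × 1.2% × 228/365 = $584.6795
Total = $1985.4575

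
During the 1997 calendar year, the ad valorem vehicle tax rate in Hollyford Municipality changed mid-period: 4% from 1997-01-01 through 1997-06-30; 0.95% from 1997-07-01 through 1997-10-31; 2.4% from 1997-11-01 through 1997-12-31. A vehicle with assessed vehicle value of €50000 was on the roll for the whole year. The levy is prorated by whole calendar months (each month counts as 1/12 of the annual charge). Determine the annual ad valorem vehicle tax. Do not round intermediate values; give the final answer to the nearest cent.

1997-01-01 to 1997-06-30: 6 months at 4% → €50000 × 4% × 6/12 = €1000.0000
1997-07-01 to 1997-10-31: 4 months at 0.95% → €50000 × 0.95% × 4/12 = €158.3333
1997-11-01 to 1997-12-31: 2 months at 2.4% → €50000 × 2.4% × 2/12 = €200.0000
Total = €1358.3333

€1358.33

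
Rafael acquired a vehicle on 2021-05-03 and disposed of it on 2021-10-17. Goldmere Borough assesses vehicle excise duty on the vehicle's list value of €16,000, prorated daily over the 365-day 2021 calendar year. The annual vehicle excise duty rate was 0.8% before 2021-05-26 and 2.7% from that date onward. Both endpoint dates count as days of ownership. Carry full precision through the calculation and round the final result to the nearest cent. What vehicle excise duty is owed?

€179.68

2021-05-03 to 2021-05-25: 23 days at 0.8% → €16,000 × 0.8% × 23/365 = €8.0658
2021-05-26 to 2021-10-17: 145 days at 2.7% → €16,000 × 2.7% × 145/365 = €171.6164
Total = €179.6822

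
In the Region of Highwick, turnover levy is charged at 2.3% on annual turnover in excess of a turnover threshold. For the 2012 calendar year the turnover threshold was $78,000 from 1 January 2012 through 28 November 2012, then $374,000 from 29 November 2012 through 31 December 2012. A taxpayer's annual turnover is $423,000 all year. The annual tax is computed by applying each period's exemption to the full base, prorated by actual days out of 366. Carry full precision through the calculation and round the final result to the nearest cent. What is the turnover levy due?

$7,321.16

1 January – 28 November 2012: 333 days, exemption $78,000 → ($423,000 − $78,000) × 2.3% × 333/366 = $7,219.5492
29 November – 31 December 2012: 33 days, exemption $374,000 → ($423,000 − $374,000) × 2.3% × 33/366 = $101.6148
Total = $7,321.1639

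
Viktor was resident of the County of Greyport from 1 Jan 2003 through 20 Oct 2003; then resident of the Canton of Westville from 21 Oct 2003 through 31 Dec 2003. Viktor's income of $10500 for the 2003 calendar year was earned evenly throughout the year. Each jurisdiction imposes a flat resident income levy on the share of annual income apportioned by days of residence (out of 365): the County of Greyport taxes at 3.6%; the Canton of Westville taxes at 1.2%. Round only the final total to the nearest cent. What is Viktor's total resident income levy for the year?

$328.29

The County of Greyport, 1 Jan – 20 Oct 2003: 293 days → $10500 × 3.6% × 293/365 = $303.4356
The Canton of Westville, 21 Oct – 31 Dec 2003: 72 days → $10500 × 1.2% × 72/365 = $24.8548
Total = $328.2904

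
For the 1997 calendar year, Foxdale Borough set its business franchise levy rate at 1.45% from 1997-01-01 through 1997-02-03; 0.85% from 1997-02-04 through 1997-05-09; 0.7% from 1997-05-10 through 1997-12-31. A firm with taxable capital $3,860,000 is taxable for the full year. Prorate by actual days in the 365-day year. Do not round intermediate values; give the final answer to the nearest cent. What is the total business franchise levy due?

1997-01-01 to 1997-02-03: 34 days at 1.45% → $3,860,000 × 1.45% × 34/365 = $5,213.6438
1997-02-04 to 1997-05-09: 95 days at 0.85% → $3,860,000 × 0.85% × 95/365 = $8,539.5890
1997-05-10 to 1997-12-31: 236 days at 0.7% → $3,860,000 × 0.7% × 236/365 = $17,470.4658
Total = $31,223.6986

$31,223.70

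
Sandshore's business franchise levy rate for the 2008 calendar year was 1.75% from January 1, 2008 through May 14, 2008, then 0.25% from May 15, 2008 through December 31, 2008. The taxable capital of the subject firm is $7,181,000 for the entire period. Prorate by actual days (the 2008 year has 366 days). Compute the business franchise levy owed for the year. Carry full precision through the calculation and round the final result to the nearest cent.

January 1 – May 14, 2008: 135 days at 1.75% → $7,181,000 × 1.75% × 135/366 = $46,352.7664
May 15 – December 31, 2008: 231 days at 0.25% → $7,181,000 × 0.25% × 231/366 = $11,330.6762
Total = $57,683.4426

$57,683.44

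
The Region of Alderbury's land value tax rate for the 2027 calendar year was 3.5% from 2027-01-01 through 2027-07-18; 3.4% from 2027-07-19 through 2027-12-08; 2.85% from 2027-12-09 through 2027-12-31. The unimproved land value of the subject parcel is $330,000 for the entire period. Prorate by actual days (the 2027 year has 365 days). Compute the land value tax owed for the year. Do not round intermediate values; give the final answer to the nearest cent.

2027-01-01 to 2027-07-18: 199 days at 3.5% → $330,000 × 3.5% × 199/365 = $6,297.1233
2027-07-19 to 2027-12-08: 143 days at 3.4% → $330,000 × 3.4% × 143/365 = $4,395.7808
2027-12-09 to 2027-12-31: 23 days at 2.85% → $330,000 × 2.85% × 23/365 = $592.6438
Total = $11,285.5479

$11,285.55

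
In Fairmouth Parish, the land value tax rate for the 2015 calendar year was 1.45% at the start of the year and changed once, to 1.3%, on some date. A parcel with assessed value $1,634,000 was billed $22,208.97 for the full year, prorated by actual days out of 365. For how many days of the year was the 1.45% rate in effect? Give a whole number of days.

144 days

Let d = days at the first rate; then 365 − d days at the second rate.
$1,634,000 × [1.45%·d + 1.3%·(365−d)] / 365 = $22,208.97
Solving gives d = 144, so the new rate took effect on 25 May 2015.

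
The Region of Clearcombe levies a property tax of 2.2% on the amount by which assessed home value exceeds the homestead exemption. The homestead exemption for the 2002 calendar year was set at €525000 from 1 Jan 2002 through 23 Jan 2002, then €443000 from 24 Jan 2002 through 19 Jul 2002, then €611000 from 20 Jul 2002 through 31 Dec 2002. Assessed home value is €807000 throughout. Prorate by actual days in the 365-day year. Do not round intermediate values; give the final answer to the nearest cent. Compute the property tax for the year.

€6223.53

1 Jan – 23 Jan 2002: 23 days, exemption €525000 → (€807000 − €525000) × 2.2% × 23/365 = €390.9370
24 Jan – 19 Jul 2002: 177 days, exemption €443000 → (€807000 − €443000) × 2.2% × 177/365 = €3883.3315
20 Jul – 31 Dec 2002: 165 days, exemption €611000 → (€807000 − €611000) × 2.2% × 165/365 = €1949.2603
Total = €6223.5288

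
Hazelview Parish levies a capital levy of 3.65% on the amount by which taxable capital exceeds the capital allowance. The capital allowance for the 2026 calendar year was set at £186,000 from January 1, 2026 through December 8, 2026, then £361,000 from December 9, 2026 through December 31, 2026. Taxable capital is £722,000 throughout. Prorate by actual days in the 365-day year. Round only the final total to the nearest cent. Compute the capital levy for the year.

January 1 – December 8, 2026: 342 days, exemption £186,000 → (£722,000 − £186,000) × 3.65% × 342/365 = £18,331.2000
December 9 – December 31, 2026: 23 days, exemption £361,000 → (£722,000 − £361,000) × 3.65% × 23/365 = £830.3000
Total = £19,161.5000

£19,161.50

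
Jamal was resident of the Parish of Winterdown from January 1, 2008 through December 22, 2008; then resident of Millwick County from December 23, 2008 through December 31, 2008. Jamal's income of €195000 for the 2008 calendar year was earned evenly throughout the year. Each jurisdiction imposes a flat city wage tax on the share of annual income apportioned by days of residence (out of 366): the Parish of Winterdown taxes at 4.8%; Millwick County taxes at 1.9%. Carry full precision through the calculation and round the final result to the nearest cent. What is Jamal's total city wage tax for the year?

The Parish of Winterdown, January 1 – December 22, 2008: 357 days → €195000 × 4.8% × 357/366 = €9129.8361
Millwick County, December 23 – December 31, 2008: 9 days → €195000 × 1.9% × 9/366 = €91.1066
Total = €9220.9426

€9220.94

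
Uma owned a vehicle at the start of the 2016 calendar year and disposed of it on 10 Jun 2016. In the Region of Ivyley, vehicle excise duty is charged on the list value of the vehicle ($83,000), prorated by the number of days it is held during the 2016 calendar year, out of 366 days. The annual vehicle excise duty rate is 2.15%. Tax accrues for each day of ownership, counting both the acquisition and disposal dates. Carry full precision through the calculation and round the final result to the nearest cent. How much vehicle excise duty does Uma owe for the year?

$789.86

Days held (1 Jan – 10 Jun 2016): 162 out of 366
Tax = $83,000 × 2.15% × 162/366 = $789.8607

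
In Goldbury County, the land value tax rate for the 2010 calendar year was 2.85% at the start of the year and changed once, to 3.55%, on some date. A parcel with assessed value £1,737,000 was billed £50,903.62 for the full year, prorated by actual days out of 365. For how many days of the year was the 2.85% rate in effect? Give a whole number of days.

Let d = days at the first rate; then 365 − d days at the second rate.
£1,737,000 × [2.85%·d + 3.55%·(365−d)] / 365 = £50,903.62
Solving gives d = 323, so the new rate took effect on 20 Nov 2010.

323 days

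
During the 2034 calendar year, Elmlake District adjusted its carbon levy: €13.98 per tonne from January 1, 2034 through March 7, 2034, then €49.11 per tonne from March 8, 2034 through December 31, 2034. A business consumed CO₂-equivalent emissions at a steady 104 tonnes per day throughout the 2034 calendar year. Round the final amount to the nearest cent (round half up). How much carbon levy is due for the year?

€1,623,083.28

January 1 – March 7, 2034: 66 days × 104 tonnes/day = 6,864 tonnes at €13.98/tonne → €95,958.72
March 8 – December 31, 2034: 299 days × 104 tonnes/day = 31,096 tonnes at €49.11/tonne → €1,527,124.56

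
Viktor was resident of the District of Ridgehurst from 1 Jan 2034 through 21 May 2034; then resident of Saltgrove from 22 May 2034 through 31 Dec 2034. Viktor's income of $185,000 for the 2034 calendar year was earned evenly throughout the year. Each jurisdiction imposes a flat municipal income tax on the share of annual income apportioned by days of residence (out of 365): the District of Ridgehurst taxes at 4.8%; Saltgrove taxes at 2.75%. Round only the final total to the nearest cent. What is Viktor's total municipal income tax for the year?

The District of Ridgehurst, 1 Jan – 21 May 2034: 141 days → $185,000 × 4.8% × 141/365 = $3,430.3562
Saltgrove, 22 May – 31 Dec 2034: 224 days → $185,000 × 2.75% × 224/365 = $3,122.1918
Total = $6,552.5479

$6,552.55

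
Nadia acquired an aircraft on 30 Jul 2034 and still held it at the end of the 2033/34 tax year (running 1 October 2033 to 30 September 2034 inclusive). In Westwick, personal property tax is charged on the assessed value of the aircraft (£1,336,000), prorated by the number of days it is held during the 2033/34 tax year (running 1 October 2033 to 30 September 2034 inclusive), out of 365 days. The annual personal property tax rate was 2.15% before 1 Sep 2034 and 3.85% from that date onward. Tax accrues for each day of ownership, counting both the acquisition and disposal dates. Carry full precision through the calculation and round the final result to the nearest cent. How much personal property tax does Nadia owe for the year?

30 Jul – 31 Aug 2034: 33 days at 2.15% → £1,336,000 × 2.15% × 33/365 = £2,596.9644
1 Sep – 30 Sep 2034: 30 days at 3.85% → £1,336,000 × 3.85% × 30/365 = £4,227.6164
Total = £6,824.5808

£6,824.58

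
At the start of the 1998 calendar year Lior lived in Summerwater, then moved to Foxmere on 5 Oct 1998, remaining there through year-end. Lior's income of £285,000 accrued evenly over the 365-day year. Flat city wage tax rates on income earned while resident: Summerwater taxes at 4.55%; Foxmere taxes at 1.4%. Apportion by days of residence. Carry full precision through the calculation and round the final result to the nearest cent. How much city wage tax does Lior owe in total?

£10,803.06

Summerwater, 1 Jan – 4 Oct 1998: 277 days → £285,000 × 4.55% × 277/365 = £9,841.0890
Foxmere, 5 Oct – 31 Dec 1998: 88 days → £285,000 × 1.4% × 88/365 = £961.9726
Total = £10,803.0616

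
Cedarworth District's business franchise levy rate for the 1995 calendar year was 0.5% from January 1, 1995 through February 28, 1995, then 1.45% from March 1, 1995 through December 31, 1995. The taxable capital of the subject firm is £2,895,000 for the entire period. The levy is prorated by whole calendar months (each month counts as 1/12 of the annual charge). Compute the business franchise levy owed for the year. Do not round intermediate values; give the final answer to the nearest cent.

January 1 – February 28, 1995: 2 months at 0.5% → £2,895,000 × 0.5% × 2/12 = £2,412.5000
March 1 – December 31, 1995: 10 months at 1.45% → £2,895,000 × 1.45% × 10/12 = £34,981.2500
Total = £37,393.7500

£37,393.75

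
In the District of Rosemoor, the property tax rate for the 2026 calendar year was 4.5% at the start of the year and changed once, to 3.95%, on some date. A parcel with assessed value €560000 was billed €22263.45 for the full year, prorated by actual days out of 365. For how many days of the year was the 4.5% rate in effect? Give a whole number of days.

17 days

Let d = days at the first rate; then 365 − d days at the second rate.
€560000 × [4.5%·d + 3.95%·(365−d)] / 365 = €22263.45
Solving gives d = 17, so the new rate took effect on 18 January 2026.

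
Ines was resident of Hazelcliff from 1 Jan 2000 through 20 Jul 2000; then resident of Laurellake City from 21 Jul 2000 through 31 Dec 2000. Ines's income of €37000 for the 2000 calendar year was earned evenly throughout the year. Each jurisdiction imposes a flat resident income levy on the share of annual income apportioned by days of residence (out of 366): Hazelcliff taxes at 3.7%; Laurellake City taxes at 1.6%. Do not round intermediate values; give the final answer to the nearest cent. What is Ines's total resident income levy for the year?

€1020.84

Hazelcliff, 1 Jan – 20 Jul 2000: 202 days → €37000 × 3.7% × 202/366 = €755.5683
Laurellake City, 21 Jul – 31 Dec 2000: 164 days → €37000 × 1.6% × 164/366 = €265.2678
Total = €1020.8361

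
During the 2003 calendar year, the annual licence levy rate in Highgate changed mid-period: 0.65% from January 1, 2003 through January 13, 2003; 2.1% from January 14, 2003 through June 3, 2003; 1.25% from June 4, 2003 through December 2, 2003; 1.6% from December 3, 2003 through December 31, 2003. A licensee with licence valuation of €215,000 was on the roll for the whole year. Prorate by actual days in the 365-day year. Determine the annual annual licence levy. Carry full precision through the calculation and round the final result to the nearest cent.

January 1 – January 13, 2003: 13 days at 0.65% → €215,000 × 0.65% × 13/365 = €49.7740
January 14 – June 3, 2003: 141 days at 2.1% → €215,000 × 2.1% × 141/365 = €1,744.1507
June 4 – December 2, 2003: 182 days at 1.25% → €215,000 × 1.25% × 182/365 = €1,340.0685
December 3 – December 31, 2003: 29 days at 1.6% → €215,000 × 1.6% × 29/365 = €273.3151
Total = €3,407.3082

€3,407.31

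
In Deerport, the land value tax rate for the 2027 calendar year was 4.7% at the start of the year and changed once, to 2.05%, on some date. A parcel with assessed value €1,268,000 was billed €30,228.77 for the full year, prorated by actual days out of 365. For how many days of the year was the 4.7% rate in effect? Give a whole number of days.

46 days

Let d = days at the first rate; then 365 − d days at the second rate.
€1,268,000 × [4.7%·d + 2.05%·(365−d)] / 365 = €30,228.77
Solving gives d = 46, so the new rate took effect on 16 February 2027.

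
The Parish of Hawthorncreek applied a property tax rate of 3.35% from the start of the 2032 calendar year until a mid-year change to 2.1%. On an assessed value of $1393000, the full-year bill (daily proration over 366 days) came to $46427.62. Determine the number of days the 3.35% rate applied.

361 days

Let d = days at the first rate; then 366 − d days at the second rate.
$1393000 × [3.35%·d + 2.1%·(366−d)] / 366 = $46427.62
Solving gives d = 361, so the new rate took effect on 27 December 2032.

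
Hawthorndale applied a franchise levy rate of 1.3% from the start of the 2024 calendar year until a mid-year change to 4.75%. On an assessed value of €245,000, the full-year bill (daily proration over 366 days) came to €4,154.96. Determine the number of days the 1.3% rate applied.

Let d = days at the first rate; then 366 − d days at the second rate.
€245,000 × [1.3%·d + 4.75%·(366−d)] / 366 = €4,154.96
Solving gives d = 324, so the new rate took effect on 20 November 2024.

324 days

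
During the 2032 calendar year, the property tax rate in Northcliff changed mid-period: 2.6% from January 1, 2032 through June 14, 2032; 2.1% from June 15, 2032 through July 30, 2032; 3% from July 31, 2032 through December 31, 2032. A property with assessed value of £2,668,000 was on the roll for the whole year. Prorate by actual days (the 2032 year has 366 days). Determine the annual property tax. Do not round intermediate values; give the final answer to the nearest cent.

£72,181.79

January 1 – June 14, 2032: 166 days at 2.6% → £2,668,000 × 2.6% × 166/366 = £31,461.9891
June 15 – July 30, 2032: 46 days at 2.1% → £2,668,000 × 2.1% × 46/366 = £7,041.7705
July 31 – December 31, 2032: 154 days at 3% → £2,668,000 × 3% × 154/366 = £33,678.0328
Total = £72,181.7923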